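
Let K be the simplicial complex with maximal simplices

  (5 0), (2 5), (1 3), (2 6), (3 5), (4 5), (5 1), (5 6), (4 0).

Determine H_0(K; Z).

Order the vertices as 0 < 1 < 2 < 3 < 4 < 5 < 6. Listing each simplex with vertices in this order, K has dimension 1 with simplices:

  0-simplices (7): [0], [1], [2], [3], [4], [5], [6]
  1-simplices (9): [0,4], [0,5], [1,3], [1,5], [2,5], [2,6], [3,5], [4,5], [5,6]

Hence C_0 ≅ Z^7, C_1 ≅ Z^9.

The boundary map ∂_1: C_1 → C_0 sends each edge [p,q] (with p < q) to q − p. For instance
  ∂[5,6] = [6] − [5].
The resulting 7×9 matrix has rank 6, and its Smith normal form has invariant factors (1,1,1,1,1,1).

Now H_k = ker ∂_k / im ∂_{k+1}, so:

  H_0: rank C_0 − rank ∂_1 = 7 − 6 = 1, and the invariant factors of ∂_1 are all 1, so H_0 ≅ Z.

H_0 = Z.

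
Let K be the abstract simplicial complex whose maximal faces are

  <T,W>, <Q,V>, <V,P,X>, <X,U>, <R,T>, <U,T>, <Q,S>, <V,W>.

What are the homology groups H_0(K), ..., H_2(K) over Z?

H_0 = Z,  H_1 = Z,  H_2 = 0.

Fix the vertex order P < Q < R < S < T < U < V < W < X and write every simplex with vertices in increasing order. Then dim K = 2 and the simplices of K are:

  0-simplices (9): P, Q, R, S, T, U, V, W, X
  1-simplices (10): PV, PX, QS, QV, RT, TU, TW, UX, VW, VX
  2-simplices (1): PVX

so the chain groups are C_0 ≅ Z^9, C_1 ≅ Z^10, C_2 ≅ Z^1.

The boundary map ∂_1: C_1 → C_0 maps an edge to its endpoints' difference, ∂[p,q] = q − p. For instance
  ∂RT = T − R.
This gives a 9×10 integer matrix of rank 8; reducing to Smith normal form yields diagonal entries (1,1,1,1,1,1,1,1).

Boundary ∂_2: C_2 → C_1 acts by ∂[p,q,r] = [q,r] − [p,r] + [p,q]. For instance
  ∂PVX = VX − PX + PV.
The resulting 10×1 matrix has rank 1, and its Smith normal form has invariant factors (1).

Reading off H_k = ker ∂_k / im ∂_{k+1}:

  H_0: rank C_0 − rank ∂_1 = 9 − 8 = 1, and the invariant factors of ∂_1 are all 1, so H_0 = Z.
  H_1: rank ker ∂_1 − rank ∂_2 = (10 − 8) − 1 = 1, and the invariant factors of ∂_2 are all 1, so H_1 = Z.
  H_2: rank ker ∂_2 − rank ∂_3 = (1 − 1) − 0 = 0, and there is no ∂_3, so H_2 = 0.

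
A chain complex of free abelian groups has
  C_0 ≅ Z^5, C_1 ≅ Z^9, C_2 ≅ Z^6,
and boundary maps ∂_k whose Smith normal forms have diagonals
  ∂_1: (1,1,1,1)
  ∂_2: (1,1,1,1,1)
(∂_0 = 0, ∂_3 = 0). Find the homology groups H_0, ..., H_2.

H_0: b_0 = 5 − 0 − 4 = 1; torsion from ∂_1 factors > 1: none. So H_0 ≅ Z.
H_1: b_1 = 9 − 4 − 5 = 0; torsion from ∂_2 factors > 1: none. So H_1 ≅ 0.
H_2: b_2 = 6 − 5 − 0 = 1; torsion from ∂_3 factors > 1: none. So H_2 ≅ Z.

H_0 ≅ Z,  H_1 = 0,  H_2 ≅ Z.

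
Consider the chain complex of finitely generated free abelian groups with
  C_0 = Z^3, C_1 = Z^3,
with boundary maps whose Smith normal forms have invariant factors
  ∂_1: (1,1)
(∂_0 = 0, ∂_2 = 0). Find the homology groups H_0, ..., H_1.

H_0: b_0 = 3 − 0 − 2 = 1; torsion from ∂_1 factors > 1: none. So H_0 = Z.
H_1: b_1 = 3 − 2 − 0 = 1; torsion from ∂_2 factors > 1: none. So H_1 = Z.

H_0 = Z,  H_1 = Z.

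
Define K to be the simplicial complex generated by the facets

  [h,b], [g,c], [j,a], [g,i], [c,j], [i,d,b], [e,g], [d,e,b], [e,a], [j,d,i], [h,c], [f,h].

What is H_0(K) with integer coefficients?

Take the total order a < b < c < d < e < f < g < h < i < j on the vertex set. Then K (dimension 2) consists of the simplices:

  0-simplices (10): a, b, c, d, e, f, g, h, i, j
  1-simplices (16): ae, aj, bd, be, bh, bi, cg, ch, cj, de, di, dj, eg, fh, gi, ij
  2-simplices (3): bde, bdi, dij

Hence C_0 ≅ Z^10, C_1 ≅ Z^16, C_2 ≅ Z^3.

Boundary ∂_1: C_1 → C_0 sends each edge [p,q] (with p < q) to q − p. For instance
  ∂eg = g − e.
As a 10×16 matrix over Z this has rank 9, with invariant factors (1,1,1,1,1,1,1,1,1).

The boundary map ∂_2: C_2 → C_1 acts by ∂[p,q,r] = [q,r] − [p,r] + [p,q]. For instance
  ∂bde = de − be + bd,
  ∂dij = ij − dj + di.
The resulting 16×3 matrix has rank 3, and its Smith normal form has invariant factors (1,1,1).

From H_k ≅ ker(∂_k) / im(∂_{k+1}) we obtain:

  H_0: rank C_0 − rank ∂_1 = 10 − 9 = 1, and the invariant factors of ∂_1 are all 1, so H_0 ≅ Z.

H_0 = Z.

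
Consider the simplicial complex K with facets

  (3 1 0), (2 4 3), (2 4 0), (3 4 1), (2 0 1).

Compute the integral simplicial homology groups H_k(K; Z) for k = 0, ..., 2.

Fix the vertex order 0 < 1 < 2 < 3 < 4 and write every simplex with vertices in increasing order. Then dim K = 2 and the simplices of K are:

  0-simplices (5): [0], [1], [2], [3], [4]
  1-simplices (10): [0,1], [0,2], [0,3], [0,4], [1,2], [1,3], [1,4], [2,3], [2,4], [3,4]
  2-simplices (5): [0,1,2], [0,1,3], [0,2,4], [1,3,4], [2,3,4]

Hence C_0 ≅ Z^5, C_1 ≅ Z^10, C_2 ≅ Z^5.

Boundary ∂_1: C_1 → C_0 maps an edge to its endpoints' difference, ∂[p,q] = q − p. For instance
  ∂[0,4] = [4] − [0].
This gives a 5×10 integer matrix of rank 4; reducing to Smith normal form yields diagonal entries (1,1,1,1).

∂_2: C_2 → C_1 acts by ∂[p,q,r] = [q,r] − [p,r] + [p,q]. For instance
  ∂[1,3,4] = [3,4] − [1,4] + [1,3],
  ∂[0,1,3] = [1,3] − [0,3] + [0,1].
This gives a 10×5 integer matrix of rank 5; reducing to Smith normal form yields diagonal entries (1,1,1,1,1).

Now H_k = ker ∂_k / im ∂_{k+1}, so:

  H_0: rank C_0 − rank ∂_1 = 5 − 4 = 1, and the invariant factors of ∂_1 are all 1, so H_0 = Z.
  H_1: rank ker ∂_1 − rank ∂_2 = (10 − 4) − 5 = 1, and the invariant factors of ∂_2 are all 1, so H_1 = Z.
  H_2: rank ker ∂_2 − rank ∂_3 = (5 − 5) − 0 = 0, and there is no ∂_3, so H_2 = 0.

H_0 ≅ Z,  H_1 ≅ Z,  H_2 = 0.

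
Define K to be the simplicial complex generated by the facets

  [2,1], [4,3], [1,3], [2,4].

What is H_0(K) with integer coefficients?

H_0 ≅ Z.

Take the total order 1 < 2 < 3 < 4 on the vertex set. Then K (dimension 1) consists of the simplices:

  0-simplices (4): [1], [2], [3], [4]
  1-simplices (4): [1,2], [1,3], [2,4], [3,4]

giving chain groups C_0 ≅ Z^4, C_1 ≅ Z^4.

Boundary ∂_1: C_1 → C_0 sends each edge [p,q] (with p < q) to q − p. For instance
  ∂[1,2] = [2] − [1].
As a 4×4 matrix over Z this has rank 3, with invariant factors (1,1,1).

From H_k ≅ ker(∂_k) / im(∂_{k+1}) we obtain:

  H_0: rank C_0 − rank ∂_1 = 4 − 3 = 1, and the invariant factors of ∂_1 are all 1, so H_0 ≅ Z.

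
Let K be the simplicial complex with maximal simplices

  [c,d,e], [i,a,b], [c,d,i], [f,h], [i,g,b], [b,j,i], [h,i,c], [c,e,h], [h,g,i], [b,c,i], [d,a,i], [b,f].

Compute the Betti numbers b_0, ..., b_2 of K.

We work with the vertex ordering a < b < c < d < e < f < g < h < i < j. The simplices of K, each written with vertices in increasing order, are:

  0-simplices (10): a, b, c, d, e, f, g, h, i, j
  1-simplices (20): ab, ad, ai, bc, bf, bg, bi, bj, cd, ce, ch, ci, de, di, eh, fh, gh, gi, hi, ij
  2-simplices (10): abi, adi, bci, bgi, bij, cde, cdi, ceh, chi, ghi

giving chain groups C_0 ≅ Z^10, C_1 ≅ Z^20, C_2 ≅ Z^10.

∂_1: C_1 → C_0 is given by ∂[p,q] = [q] − [p].
This gives a 10×20 integer matrix of rank 9; reducing to Smith normal form yields diagonal entries (1,1,1,1,1,1,1,1,1).

∂_2: C_2 → C_1 acts by ∂[p,q,r] = [q,r] − [p,r] + [p,q]. For instance
  ∂chi = hi − ci + ch,
  ∂bgi = gi − bi + bg.
As a 20×10 matrix over Z this has rank 10, with invariant factors (1,1,1,1,1,1,1,1,1,1).

From H_k ≅ ker(∂_k) / im(∂_{k+1}) we obtain:

  H_0: rank C_0 − rank ∂_1 = 10 − 9 = 1, and the invariant factors of ∂_1 are all 1, so H_0 = Z.
  H_1: rank ker ∂_1 − rank ∂_2 = (20 − 9) − 10 = 1, and the invariant factors of ∂_2 are all 1, so H_1 = Z.
  H_2: rank ker ∂_2 − rank ∂_3 = (10 − 10) − 0 = 0, and there is no ∂_3, so H_2 = 0.

Hence the Betti numbers are b_0 = 1, b_1 = 1, b_2 = 0.

b_0 = 1, b_1 = 1, b_2 = 0.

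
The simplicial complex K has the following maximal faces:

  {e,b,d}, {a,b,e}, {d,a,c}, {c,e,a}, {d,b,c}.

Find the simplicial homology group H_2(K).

H_2 = 0.

K has 5 vertices, 10 edges, 5 triangles.
rank ∂_2 = 5, rank ∂_3 = 0 ⇒ b_2 = 5 − 5 − 0 = 0. So H_2 ≅ 0.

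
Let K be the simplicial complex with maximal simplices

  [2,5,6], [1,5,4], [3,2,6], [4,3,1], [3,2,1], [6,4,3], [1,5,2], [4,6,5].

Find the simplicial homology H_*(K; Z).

H_0 ≅ Z,  H_1 = 0,  H_2 ≅ Z.

Take the total order 1 < 2 < 3 < 4 < 5 < 6 on the vertex set. Then K (dimension 2) consists of the simplices:

  0-simplices (6): [1], [2], [3], [4], [5], [6]
  1-simplices (12): [1,2], [1,3], [1,4], [1,5], [2,3], [2,5], [2,6], [3,4], [3,6], [4,5], [4,6], [5,6]
  2-simplices (8): [1,2,3], [1,2,5], [1,3,4], [1,4,5], [2,3,6], [2,5,6], [3,4,6], [4,5,6]

so the chain groups are C_0 ≅ Z^6, C_1 ≅ Z^12, C_2 ≅ Z^8.

The boundary map ∂_1: C_1 → C_0 sends each edge [p,q] (with p < q) to q − p. For instance
  ∂[3,4] = [4] − [3].
As a 6×12 matrix over Z this has rank 5, with invariant factors (1,1,1,1,1).

∂_2: C_2 → C_1 acts by ∂[p,q,r] = [q,r] − [p,r] + [p,q]. For instance
  ∂[1,3,4] = [3,4] − [1,4] + [1,3],
  ∂[1,4,5] = [4,5] − [1,5] + [1,4].
The 12×8 boundary matrix has rank 7 and Smith normal form diag(1,1,1,1,1,1,1).

Reading off H_k = ker ∂_k / im ∂_{k+1}:

  H_0: rank C_0 − rank ∂_1 = 6 − 5 = 1, and the invariant factors of ∂_1 are all 1, so H_0 = Z.
  H_1: rank ker ∂_1 − rank ∂_2 = (12 − 5) − 7 = 0, and the invariant factors of ∂_2 are all 1, so H_1 = 0.
  H_2: rank ker ∂_2 − rank ∂_3 = (8 − 7) − 0 = 1, and there is no ∂_3, so H_2 = Z.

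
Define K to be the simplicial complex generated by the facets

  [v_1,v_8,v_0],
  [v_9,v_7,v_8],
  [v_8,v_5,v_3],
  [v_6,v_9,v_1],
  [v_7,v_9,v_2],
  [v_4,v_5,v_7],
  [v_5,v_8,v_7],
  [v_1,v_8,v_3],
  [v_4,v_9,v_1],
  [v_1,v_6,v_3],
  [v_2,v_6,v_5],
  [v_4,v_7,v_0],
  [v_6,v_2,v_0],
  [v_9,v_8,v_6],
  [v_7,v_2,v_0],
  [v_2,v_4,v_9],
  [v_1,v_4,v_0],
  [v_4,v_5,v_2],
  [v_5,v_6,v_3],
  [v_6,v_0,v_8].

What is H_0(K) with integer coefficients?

Order the vertices as v_0 < v_1 < v_2 < v_3 < v_4 < v_5 < v_6 < v_7 < v_8 < v_9. Listing each simplex with vertices in this order, K has dimension 2 with simplices:

  0-simplices (10): [v_0], [v_1], [v_2], [v_3], [v_4], [v_5], [v_6], [v_7], [v_8], [v_9]
  1-simplices (30): (30 of them)
  2-simplices (20): (20 of them)

Hence C_0 ≅ Z^10, C_1 ≅ Z^30, C_2 ≅ Z^20.

Boundary ∂_1: C_1 → C_0 sends each edge [p,q] (with p < q) to q − p.
The 10×30 boundary matrix has rank 9 and Smith normal form diag(1,1,1,1,1,1,1,1,1).

∂_2: C_2 → C_1 maps a triangle to the signed sum of its edges. For instance
  ∂[v_1,v_3,v_8] = [v_3,v_8] − [v_1,v_8] + [v_1,v_3],
  ∂[v_0,v_6,v_8] = [v_6,v_8] − [v_0,v_8] + [v_0,v_6].
The 30×20 boundary matrix has rank 20 and Smith normal form diag(1,1,1,1,1,1,1,1,1,1,1,1,1,1,1,1,1,1,1,2).

Computing H_k = (kernel of ∂_k) / (image of ∂_{k+1}):

  H_0: rank C_0 − rank ∂_1 = 10 − 9 = 1, and the invariant factors of ∂_1 are all 1, so H_0 = Z.

H_0 = Z.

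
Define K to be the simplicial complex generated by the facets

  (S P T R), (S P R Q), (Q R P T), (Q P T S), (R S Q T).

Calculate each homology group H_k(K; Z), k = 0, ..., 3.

H_0 ≅ Z,  H_1 = 0,  H_2 = 0,  H_3 ≅ Z.

K has 5 vertices, 10 edges, 10 triangles, 5 3-simplices.
rank ∂_0 = 0, rank ∂_1 = 4 ⇒ b_0 = 5 − 0 − 4 = 1; all invariant factors of ∂_1 are 1 so no torsion. So H_0 ≅ Z.
rank ∂_1 = 4, rank ∂_2 = 6 ⇒ b_1 = 10 − 4 − 6 = 0; all invariant factors of ∂_2 are 1 so no torsion. So H_1 ≅ 0.
rank ∂_2 = 6, rank ∂_3 = 4 ⇒ b_2 = 10 − 6 − 4 = 0; all invariant factors of ∂_3 are 1 so no torsion. So H_2 ≅ 0.
rank ∂_3 = 4, rank ∂_4 = 0 ⇒ b_3 = 5 − 4 − 0 = 1. So H_3 ≅ Z.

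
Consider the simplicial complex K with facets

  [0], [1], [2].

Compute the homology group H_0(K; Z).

H_0 ≅ Z^3.

Fix the vertex order 0 < 1 < 2 and write every simplex with vertices in increasing order. Then dim K = 0 and the simplices of K are:

  0-simplices (3): [0], [1], [2]

Hence C_0 ≅ Z^3.

Now H_k = ker ∂_k / im ∂_{k+1}, so:

  H_0: rank C_0 − rank ∂_1 = 3 − 0 = 3, and there is no ∂_1, so H_0 = Z^3.

(K is a triangulation of a set of 3 points.)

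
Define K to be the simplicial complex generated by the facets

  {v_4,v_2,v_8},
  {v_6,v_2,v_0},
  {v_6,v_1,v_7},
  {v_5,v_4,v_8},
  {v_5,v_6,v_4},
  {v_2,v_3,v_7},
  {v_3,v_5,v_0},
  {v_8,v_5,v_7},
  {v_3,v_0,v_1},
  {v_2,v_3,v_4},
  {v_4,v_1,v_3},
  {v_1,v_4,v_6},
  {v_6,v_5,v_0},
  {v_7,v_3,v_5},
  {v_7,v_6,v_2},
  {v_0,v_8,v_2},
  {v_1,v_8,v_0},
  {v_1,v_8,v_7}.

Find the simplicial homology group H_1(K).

H_1 ≅ Z^2.

Take the total order v_0 < v_1 < v_2 < v_3 < v_4 < v_5 < v_6 < v_7 < v_8 on the vertex set. Then K (dimension 2) consists of the simplices:

  0-simplices (9): [v_0], [v_1], [v_2], [v_3], [v_4], [v_5], [v_6], [v_7], [v_8]
  1-simplices (27): (27 of them)
  2-simplices (18): (18 of them)

giving chain groups C_0 ≅ Z^9, C_1 ≅ Z^27, C_2 ≅ Z^18.

∂_1: C_1 → C_0 sends each edge [p,q] (with p < q) to q − p. For instance
  ∂[v_0,v_2] = [v_2] − [v_0].
As a 9×27 matrix over Z this has rank 8, with invariant factors (1,1,1,1,1,1,1,1).

∂_2: C_2 → C_1 maps a triangle to the signed sum of its edges. For instance
  ∂[v_3,v_5,v_7] = [v_5,v_7] − [v_3,v_7] + [v_3,v_5],
  ∂[v_0,v_2,v_6] = [v_2,v_6] − [v_0,v_6] + [v_0,v_2].
This gives a 27×18 integer matrix of rank 17; reducing to Smith normal form yields diagonal entries (1,1,1,1,1,1,1,1,1,1,1,1,1,1,1,1,1).

Now H_k = ker ∂_k / im ∂_{k+1}, so:

  H_1: rank ker ∂_1 − rank ∂_2 = (27 − 8) − 17 = 2, and the invariant factors of ∂_2 are all 1, so H_1 = Z^2.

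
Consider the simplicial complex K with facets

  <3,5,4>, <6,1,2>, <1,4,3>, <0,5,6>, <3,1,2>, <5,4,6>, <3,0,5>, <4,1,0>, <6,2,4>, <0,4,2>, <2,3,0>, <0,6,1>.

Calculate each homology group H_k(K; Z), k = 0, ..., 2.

K has 7 vertices, 18 edges, 12 triangles.
rank ∂_0 = 0, rank ∂_1 = 6 ⇒ b_0 = 7 − 0 − 6 = 1; all invariant factors of ∂_1 are 1 so no torsion. So H_0 = Z.
rank ∂_1 = 6, rank ∂_2 = 12 ⇒ b_1 = 18 − 6 − 12 = 0; ∂_2 has invariant factor(s) [2] giving torsion. So H_1 = Z/2.
rank ∂_2 = 12, rank ∂_3 = 0 ⇒ b_2 = 12 − 12 − 0 = 0. So H_2 = 0.

H_0 = Z,  H_1 = Z/2,  H_2 = 0.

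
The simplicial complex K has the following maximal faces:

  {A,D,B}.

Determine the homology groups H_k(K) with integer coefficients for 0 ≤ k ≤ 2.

H_0 ≅ Z,  H_1 = 0,  H_2 = 0.

Take the total order A < B < D on the vertex set. Then K (dimension 2) consists of the simplices:

  0-simplices (3): A, B, D
  1-simplices (3): AB, AD, BD
  2-simplices (1): ABD

so the chain groups are C_0 ≅ Z^3, C_1 ≅ Z^3, C_2 ≅ Z^1.

∂_1: C_1 → C_0 sends each edge [p,q] (with p < q) to q − p. For instance
  ∂AD = D − A.
The resulting 3×3 matrix has rank 2, and its Smith normal form has invariant factors (1,1).

The boundary map ∂_2: C_2 → C_1 maps a triangle to the signed sum of its edges. For instance
  ∂ABD = BD − AD + AB.
As a 3×1 matrix over Z this has rank 1, with invariant factors (1).

From H_k ≅ ker(∂_k) / im(∂_{k+1}) we obtain:

  H_0: rank C_0 − rank ∂_1 = 3 − 2 = 1, and the invariant factors of ∂_1 are all 1, so H_0 = Z.
  H_1: rank ker ∂_1 − rank ∂_2 = (3 − 2) − 1 = 0, and the invariant factors of ∂_2 are all 1, so H_1 = 0.
  H_2: rank ker ∂_2 − rank ∂_3 = (1 − 1) − 0 = 0, and there is no ∂_3, so H_2 = 0.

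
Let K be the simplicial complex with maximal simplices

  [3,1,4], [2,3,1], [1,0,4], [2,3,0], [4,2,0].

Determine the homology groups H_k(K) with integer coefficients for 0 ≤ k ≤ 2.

H_0 ≅ Z,  H_1 ≅ Z,  H_2 = 0.

Order the vertices as 0 < 1 < 2 < 3 < 4. Listing each simplex with vertices in this order, K has dimension 2 with simplices:

  0-simplices (5): [0], [1], [2], [3], [4]
  1-simplices (10): [0,1], [0,2], [0,3], [0,4], [1,2], [1,3], [1,4], [2,3], [2,4], [3,4]
  2-simplices (5): [0,1,4], [0,2,3], [0,2,4], [1,2,3], [1,3,4]

so the chain groups are C_0 ≅ Z^5, C_1 ≅ Z^10, C_2 ≅ Z^5.

Boundary ∂_1: C_1 → C_0 is given by ∂[p,q] = [q] − [p].
The 5×10 boundary matrix has rank 4 and Smith normal form diag(1,1,1,1).

Boundary ∂_2: C_2 → C_1 maps a triangle to the signed sum of its edges. For instance
  ∂[0,2,4] = [2,4] − [0,4] + [0,2],
  ∂[0,2,3] = [2,3] − [0,3] + [0,2].
This gives a 10×5 integer matrix of rank 5; reducing to Smith normal form yields diagonal entries (1,1,1,1,1).

Now H_k = ker ∂_k / im ∂_{k+1}, so:

  H_0: rank C_0 − rank ∂_1 = 5 − 4 = 1, and the invariant factors of ∂_1 are all 1, so H_0 ≅ Z.
  H_1: rank ker ∂_1 − rank ∂_2 = (10 − 4) − 5 = 1, and the invariant factors of ∂_2 are all 1, so H_1 ≅ Z.
  H_2: rank ker ∂_2 − rank ∂_3 = (5 − 5) − 0 = 0, and there is no ∂_3, so H_2 ≅ 0.

(K is a triangulation of the Möbius band.)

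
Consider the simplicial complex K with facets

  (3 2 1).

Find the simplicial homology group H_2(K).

Order the vertices as 1 < 2 < 3. Listing each simplex with vertices in this order, K has dimension 2 with simplices:

  0-simplices (3): [1], [2], [3]
  1-simplices (3): [1,2], [1,3], [2,3]
  2-simplices (1): [1,2,3]

so the chain groups are C_0 ≅ Z^3, C_1 ≅ Z^3, C_2 ≅ Z^1.

The boundary map ∂_1: C_1 → C_0 maps an edge to its endpoints' difference, ∂[p,q] = q − p. For instance
  ∂[2,3] = [3] − [2].
This gives a 3×3 integer matrix of rank 2; reducing to Smith normal form yields diagonal entries (1,1).

Boundary ∂_2: C_2 → C_1 maps a triangle to the signed sum of its edges. For instance
  ∂[1,2,3] = [2,3] − [1,3] + [1,2].
The resulting 3×1 matrix has rank 1, and its Smith normal form has invariant factors (1).

Computing H_k = (kernel of ∂_k) / (image of ∂_{k+1}):

  H_2: rank ker ∂_2 − rank ∂_3 = (1 − 1) − 0 = 0, and there is no ∂_3, so H_2 = 0.

(K is a triangulation of the 2-simplex.)

H_2 = 0.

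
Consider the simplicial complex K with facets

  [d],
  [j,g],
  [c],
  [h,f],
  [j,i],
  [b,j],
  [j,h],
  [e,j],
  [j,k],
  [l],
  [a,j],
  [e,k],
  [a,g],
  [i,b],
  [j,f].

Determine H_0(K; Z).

H_0 ≅ Z^4.

Take the total order a < b < c < d < e < f < g < h < i < j < k < l on the vertex set. Then K (dimension 1) consists of the simplices:

  0-simplices (12): a, b, c, d, e, f, g, h, i, j, k, l
  1-simplices (12): ag, aj, bi, bj, ej, ek, fh, fj, gj, hj, ij, jk

giving chain groups C_0 ≅ Z^12, C_1 ≅ Z^12.

Boundary ∂_1: C_1 → C_0 sends each edge [p,q] (with p < q) to q − p.
As a 12×12 matrix over Z this has rank 8, with invariant factors (1,1,1,1,1,1,1,1).

Now H_k = ker ∂_k / im ∂_{k+1}, so:

  H_0: rank C_0 − rank ∂_1 = 12 − 8 = 4, and the invariant factors of ∂_1 are all 1, so H_0 = Z^4.

(K is a triangulation of the disjoint union of a wedge of 4 circles and a set of 3 points.)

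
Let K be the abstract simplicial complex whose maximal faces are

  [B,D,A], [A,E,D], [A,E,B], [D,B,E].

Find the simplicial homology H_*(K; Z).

H_0 ≅ Z,  H_1 = 0,  H_2 ≅ Z.

K has 4 vertices, 6 edges, 4 triangles.
rank ∂_0 = 0, rank ∂_1 = 3 ⇒ b_0 = 4 − 0 − 3 = 1; all invariant factors of ∂_1 are 1 so no torsion. So H_0 = Z.
rank ∂_1 = 3, rank ∂_2 = 3 ⇒ b_1 = 6 − 3 − 3 = 0; all invariant factors of ∂_2 are 1 so no torsion. So H_1 = 0.
rank ∂_2 = 3, rank ∂_3 = 0 ⇒ b_2 = 4 − 3 − 0 = 1. So H_2 = Z.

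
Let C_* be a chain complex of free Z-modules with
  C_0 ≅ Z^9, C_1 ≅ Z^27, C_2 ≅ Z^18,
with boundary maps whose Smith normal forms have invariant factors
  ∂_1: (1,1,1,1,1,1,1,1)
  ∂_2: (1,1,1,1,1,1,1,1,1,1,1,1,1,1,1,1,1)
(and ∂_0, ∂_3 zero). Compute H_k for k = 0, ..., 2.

H_0: b_0 = 9 − 0 − 8 = 1; torsion from ∂_1 factors > 1: none. So H_0 ≅ Z.
H_1: b_1 = 27 − 8 − 17 = 2; torsion from ∂_2 factors > 1: none. So H_1 ≅ Z^2.
H_2: b_2 = 18 − 17 − 0 = 1; torsion from ∂_3 factors > 1: none. So H_2 ≅ Z.

H_0 ≅ Z,  H_1 ≅ Z^2,  H_2 ≅ Z.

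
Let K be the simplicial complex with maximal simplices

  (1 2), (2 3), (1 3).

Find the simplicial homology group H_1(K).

H_1 = Z.

Order the vertices as 1 < 2 < 3. Listing each simplex with vertices in this order, K has dimension 1 with simplices:

  0-simplices (3): [1], [2], [3]
  1-simplices (3): [1,2], [1,3], [2,3]

so the chain groups are C_0 ≅ Z^3, C_1 ≅ Z^3.

The boundary map ∂_1: C_1 → C_0 maps an edge to its endpoints' difference, ∂[p,q] = q − p. For instance
  ∂[1,2] = [2] − [1].
The 3×3 boundary matrix has rank 2 and Smith normal form diag(1,1).

Reading off H_k = ker ∂_k / im ∂_{k+1}:

  H_1: rank ker ∂_1 − rank ∂_2 = (3 − 2) − 0 = 1, and there is no ∂_2, so H_1 = Z.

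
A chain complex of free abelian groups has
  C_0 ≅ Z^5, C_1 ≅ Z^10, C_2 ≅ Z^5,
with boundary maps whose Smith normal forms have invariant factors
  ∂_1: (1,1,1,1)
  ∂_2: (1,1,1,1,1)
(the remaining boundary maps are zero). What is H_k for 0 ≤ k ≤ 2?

H_0: b_0 = 5 − 0 − 4 = 1; torsion from ∂_1 factors > 1: none. So H_0 = Z.
H_1: b_1 = 10 − 4 − 5 = 1; torsion from ∂_2 factors > 1: none. So H_1 = Z.
H_2: b_2 = 5 − 5 − 0 = 0; torsion from ∂_3 factors > 1: none. So H_2 = 0.

H_0 = Z,  H_1 = Z,  H_2 = 0.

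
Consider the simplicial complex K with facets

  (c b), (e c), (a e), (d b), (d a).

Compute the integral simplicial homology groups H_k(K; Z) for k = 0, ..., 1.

H_0 = Z,  H_1 = Z.

Take the total order a < b < c < d < e on the vertex set. Then K (dimension 1) consists of the simplices:

  0-simplices (5): a, b, c, d, e
  1-simplices (5): ad, ae, bc, bd, ce

so the chain groups are C_0 ≅ Z^5, C_1 ≅ Z^5.

Boundary ∂_1: C_1 → C_0 sends each edge [p,q] (with p < q) to q − p.
The resulting 5×5 matrix has rank 4, and its Smith normal form has invariant factors (1,1,1,1).

From H_k ≅ ker(∂_k) / im(∂_{k+1}) we obtain:

  H_0: rank C_0 − rank ∂_1 = 5 − 4 = 1, and the invariant factors of ∂_1 are all 1, so H_0 ≅ Z.
  H_1: rank ker ∂_1 − rank ∂_2 = (5 − 4) − 0 = 1, and there is no ∂_2, so H_1 ≅ Z.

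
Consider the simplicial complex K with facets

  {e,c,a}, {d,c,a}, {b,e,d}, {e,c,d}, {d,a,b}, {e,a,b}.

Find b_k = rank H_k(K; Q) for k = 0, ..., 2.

b_0 = 1, b_1 = 0, b_2 = 1.

Fix the vertex order a < b < c < d < e and write every simplex with vertices in increasing order. Then dim K = 2 and the simplices of K are:

  0-simplices (5): a, b, c, d, e
  1-simplices (9): ab, ac, ad, ae, bd, be, cd, ce, de
  2-simplices (6): abd, abe, acd, ace, bde, cde

Hence C_0 ≅ Z^5, C_1 ≅ Z^9, C_2 ≅ Z^6.

The boundary map ∂_1: C_1 → C_0 is given by ∂[p,q] = [q] − [p]. For instance
  ∂ad = d − a.
The 5×9 boundary matrix has rank 4 and Smith normal form diag(1,1,1,1).

Boundary ∂_2: C_2 → C_1 maps a triangle to the signed sum of its edges. For instance
  ∂abd = bd − ad + ab,
  ∂acd = cd − ad + ac.
This gives a 9×6 integer matrix of rank 5; reducing to Smith normal form yields diagonal entries (1,1,1,1,1).

Computing H_k = (kernel of ∂_k) / (image of ∂_{k+1}):

  H_0: rank C_0 − rank ∂_1 = 5 − 4 = 1, and the invariant factors of ∂_1 are all 1, so H_0 ≅ Z.
  H_1: rank ker ∂_1 − rank ∂_2 = (9 − 4) − 5 = 0, and the invariant factors of ∂_2 are all 1, so H_1 ≅ 0.
  H_2: rank ker ∂_2 − rank ∂_3 = (6 − 5) − 0 = 1, and there is no ∂_3, so H_2 ≅ Z.

As a check, the Euler characteristic is 5 − 9 + 6 = 2, which agrees with 1 − 0 + 1 = 2.

Hence the Betti numbers are b_0 = 1, b_1 = 0, b_2 = 1.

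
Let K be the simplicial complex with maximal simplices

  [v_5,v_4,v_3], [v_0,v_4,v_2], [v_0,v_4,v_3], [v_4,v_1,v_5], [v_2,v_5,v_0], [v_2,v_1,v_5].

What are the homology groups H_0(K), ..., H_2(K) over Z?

H_0 ≅ Z,  H_1 ≅ Z,  H_2 = 0.

Fix the vertex order v_0 < v_1 < v_2 < v_3 < v_4 < v_5 and write every simplex with vertices in increasing order. Then dim K = 2 and the simplices of K are:

  0-simplices (6): [v_0], [v_1], [v_2], [v_3], [v_4], [v_5]
  1-simplices (12): [v_0,v_2], [v_0,v_3], [v_0,v_4], [v_0,v_5], [v_1,v_2], [v_1,v_4], [v_1,v_5], [v_2,v_4], [v_2,v_5], [v_3,v_4], [v_3,v_5], [v_4,v_5]
  2-simplices (6): [v_0,v_2,v_4], [v_0,v_2,v_5], [v_0,v_3,v_4], [v_1,v_2,v_5], [v_1,v_4,v_5], [v_3,v_4,v_5]

giving chain groups C_0 ≅ Z^6, C_1 ≅ Z^12, C_2 ≅ Z^6.

The boundary map ∂_1: C_1 → C_0 is given by ∂[p,q] = [q] − [p]. For instance
  ∂[v_0,v_2] = [v_2] − [v_0].
This gives a 6×12 integer matrix of rank 5; reducing to Smith normal form yields diagonal entries (1,1,1,1,1).

∂_2: C_2 → C_1 sends each 2-simplex [p,q,r] to [q,r] − [p,r] + [p,q]. For instance
  ∂[v_0,v_2,v_5] = [v_2,v_5] − [v_0,v_5] + [v_0,v_2],
  ∂[v_1,v_4,v_5] = [v_4,v_5] − [v_1,v_5] + [v_1,v_4].
The resulting 12×6 matrix has rank 6, and its Smith normal form has invariant factors (1,1,1,1,1,1).

Reading off H_k = ker ∂_k / im ∂_{k+1}:

  H_0: rank C_0 − rank ∂_1 = 6 − 5 = 1, and the invariant factors of ∂_1 are all 1, so H_0 ≅ Z.
  H_1: rank ker ∂_1 − rank ∂_2 = (12 − 5) − 6 = 1, and the invariant factors of ∂_2 are all 1, so H_1 ≅ Z.
  H_2: rank ker ∂_2 − rank ∂_3 = (6 − 6) − 0 = 0, and there is no ∂_3, so H_2 ≅ 0.

As a check, the Euler characteristic is 6 − 12 + 6 = 0, which agrees with 1 − 1 + 0 = 0.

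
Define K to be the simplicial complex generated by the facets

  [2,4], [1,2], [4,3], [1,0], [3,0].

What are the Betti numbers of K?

Fix the vertex order 0 < 1 < 2 < 3 < 4 and write every simplex with vertices in increasing order. Then dim K = 1 and the simplices of K are:

  0-simplices (5): [0], [1], [2], [3], [4]
  1-simplices (5): [0,1], [0,3], [1,2], [2,4], [3,4]

Hence C_0 ≅ Z^5, C_1 ≅ Z^5.

Boundary ∂_1: C_1 → C_0 maps an edge to its endpoints' difference, ∂[p,q] = q − p. For instance
  ∂[3,4] = [4] − [3].
This gives a 5×5 integer matrix of rank 4; reducing to Smith normal form yields diagonal entries (1,1,1,1).

Reading off H_k = ker ∂_k / im ∂_{k+1}:

  H_0: rank C_0 − rank ∂_1 = 5 − 4 = 1, and the invariant factors of ∂_1 are all 1, so H_0 ≅ Z.
  H_1: rank ker ∂_1 − rank ∂_2 = (5 − 4) − 0 = 1, and there is no ∂_2, so H_1 ≅ Z.

As a check, the Euler characteristic is 5 − 5 = 0, which agrees with 1 − 1 = 0.
(K is a triangulation of the circle S^1.)

Hence the Betti numbers are b_0 = 1, b_1 = 1.

b_0 = 1, b_1 = 1.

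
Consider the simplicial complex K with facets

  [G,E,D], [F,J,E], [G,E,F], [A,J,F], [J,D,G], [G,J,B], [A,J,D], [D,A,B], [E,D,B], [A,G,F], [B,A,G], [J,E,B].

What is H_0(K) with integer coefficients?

We work with the vertex ordering A < B < D < E < F < G < J. The simplices of K, each written with vertices in increasing order, are:

  0-simplices (7): A, B, D, E, F, G, J
  1-simplices (18): AB, AD, AF, AG, AJ, BD, BE, BG, BJ, DE, DG, DJ, EF, EG, EJ, FG, FJ, GJ
  2-simplices (12): ABD, ABG, ADJ, AFG, AFJ, BDE, BEJ, BGJ, DEG, DGJ, EFG, EFJ

giving chain groups C_0 ≅ Z^7, C_1 ≅ Z^18, C_2 ≅ Z^12.

The boundary map ∂_1: C_1 → C_0 is given by ∂[p,q] = [q] − [p]. For instance
  ∂EJ = J − E.
As a 7×18 matrix over Z this has rank 6, with invariant factors (1,1,1,1,1,1).

Boundary ∂_2: C_2 → C_1 maps a triangle to the signed sum of its edges. For instance
  ∂EFJ = FJ − EJ + EF,
  ∂DEG = EG − DG + DE.
The resulting 18×12 matrix has rank 12, and its Smith normal form has invariant factors (1,1,1,1,1,1,1,1,1,1,1,2).

Computing H_k = (kernel of ∂_k) / (image of ∂_{k+1}):

  H_0: rank C_0 − rank ∂_1 = 7 − 6 = 1, and the invariant factors of ∂_1 are all 1, so H_0 ≅ Z.

H_0 ≅ Z.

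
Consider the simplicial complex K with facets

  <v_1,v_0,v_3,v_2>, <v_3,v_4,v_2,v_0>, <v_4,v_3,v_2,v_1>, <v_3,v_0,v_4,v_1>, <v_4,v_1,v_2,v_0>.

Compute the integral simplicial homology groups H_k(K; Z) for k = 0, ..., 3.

Order the vertices as v_0 < v_1 < v_2 < v_3 < v_4. Listing each simplex with vertices in this order, K has dimension 3 with simplices:

  0-simplices (5): [v_0], [v_1], [v_2], [v_3], [v_4]
  1-simplices (10): [v_0,v_1], [v_0,v_2], [v_0,v_3], [v_0,v_4], [v_1,v_2], [v_1,v_3], [v_1,v_4], [v_2,v_3], [v_2,v_4], [v_3,v_4]
  2-simplices (10): [v_0,v_1,v_2], [v_0,v_1,v_3], [v_0,v_1,v_4], [v_0,v_2,v_3], [v_0,v_2,v_4], [v_0,v_3,v_4], [v_1,v_2,v_3], [v_1,v_2,v_4], [v_1,v_3,v_4], [v_2,v_3,v_4]
  3-simplices (5): [v_0,v_1,v_2,v_3], [v_0,v_1,v_2,v_4], [v_0,v_1,v_3,v_4], [v_0,v_2,v_3,v_4], [v_1,v_2,v_3,v_4]

giving chain groups C_0 ≅ Z^5, C_1 ≅ Z^10, C_2 ≅ Z^10, C_3 ≅ Z^5.

Boundary ∂_1: C_1 → C_0 sends each edge [p,q] (with p < q) to q − p. For instance
  ∂[v_2,v_3] = [v_3] − [v_2].
This gives a 5×10 integer matrix of rank 4; reducing to Smith normal form yields diagonal entries (1,1,1,1).

Boundary ∂_2: C_2 → C_1 maps a triangle to the signed sum of its edges. For instance
  ∂[v_1,v_2,v_3] = [v_2,v_3] − [v_1,v_3] + [v_1,v_2],
  ∂[v_0,v_2,v_3] = [v_2,v_3] − [v_0,v_3] + [v_0,v_2].
As a 10×10 matrix over Z this has rank 6, with invariant factors (1,1,1,1,1,1).

Boundary ∂_3: C_3 → C_2 sends each 3-simplex σ to the alternating sum Σ_i (−1)^i (σ with its i-th vertex removed). For instance
  ∂[v_0,v_1,v_2,v_4] = [v_1,v_2,v_4] − [v_0,v_2,v_4] + [v_0,v_1,v_4] − [v_0,v_1,v_2],
  ∂[v_0,v_2,v_3,v_4] = [v_2,v_3,v_4] − [v_0,v_3,v_4] + [v_0,v_2,v_4] − [v_0,v_2,v_3].
This gives a 10×5 integer matrix of rank 4; reducing to Smith normal form yields diagonal entries (1,1,1,1).

Now H_k = ker ∂_k / im ∂_{k+1}, so:

  H_0: rank C_0 − rank ∂_1 = 5 − 4 = 1, and the invariant factors of ∂_1 are all 1, so H_0 ≅ Z.
  H_1: rank ker ∂_1 − rank ∂_2 = (10 − 4) − 6 = 0, and the invariant factors of ∂_2 are all 1, so H_1 ≅ 0.
  H_2: rank ker ∂_2 − rank ∂_3 = (10 − 6) − 4 = 0, and the invariant factors of ∂_3 are all 1, so H_2 ≅ 0.
  H_3: rank ker ∂_3 − rank ∂_4 = (5 − 4) − 0 = 1, and there is no ∂_4, so H_3 ≅ Z.

H_0 = Z,  H_1 = 0,  H_2 = 0,  H_3 = Z.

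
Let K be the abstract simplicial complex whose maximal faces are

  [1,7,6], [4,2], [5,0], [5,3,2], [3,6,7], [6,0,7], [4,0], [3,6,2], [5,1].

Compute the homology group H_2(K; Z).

H_2 = 0.

K has 8 vertices, 15 edges, 5 triangles.
rank ∂_2 = 5, rank ∂_3 = 0 ⇒ b_2 = 5 − 5 − 0 = 0. So H_2 ≅ 0.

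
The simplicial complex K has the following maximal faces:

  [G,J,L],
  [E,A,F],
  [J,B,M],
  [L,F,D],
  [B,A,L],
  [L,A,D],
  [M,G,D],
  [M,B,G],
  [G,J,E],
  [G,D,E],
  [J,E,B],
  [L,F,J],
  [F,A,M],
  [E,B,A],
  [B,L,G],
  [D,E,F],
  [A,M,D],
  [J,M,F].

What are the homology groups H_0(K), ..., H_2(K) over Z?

H_0 = Z,  H_1 = Z ⊕ Z/2,  H_2 = 0.

Fix the vertex order A < B < D < E < F < G < J < L < M and write every simplex with vertices in increasing order. Then dim K = 2 and the simplices of K are:

  0-simplices (9): A, B, D, E, F, G, J, L, M
  1-simplices (27): AB, AD, AE, AF, AL, AM, BE, BG, BJ, BL, BM, DE, DF, DG, DL, DM, EF, EG, EJ, FJ, FL, FM, GJ, GL, GM, JL, JM
  2-simplices (18): ABE, ABL, ADL, ADM, AEF, AFM, BEJ, BGL, BGM, BJM, DEF, DEG, DFL, DGM, EGJ, FJL, FJM, GJL

Hence C_0 ≅ Z^9, C_1 ≅ Z^27, C_2 ≅ Z^18.

Boundary ∂_1: C_1 → C_0 is given by ∂[p,q] = [q] − [p]. For instance
  ∂DM = M − D.
The resulting 9×27 matrix has rank 8, and its Smith normal form has invariant factors (1,1,1,1,1,1,1,1).

∂_2: C_2 → C_1 sends each 2-simplex [p,q,r] to [q,r] − [p,r] + [p,q]. For instance
  ∂GJL = JL − GL + GJ,
  ∂BEJ = EJ − BJ + BE.
The 27×18 boundary matrix has rank 18 and Smith normal form diag(1,1,1,1,1,1,1,1,1,1,1,1,1,1,1,1,1,2).

Computing H_k = (kernel of ∂_k) / (image of ∂_{k+1}):

  H_0: rank C_0 − rank ∂_1 = 9 − 8 = 1, and the invariant factors of ∂_1 are all 1, so H_0 = Z.
  H_1: rank ker ∂_1 − rank ∂_2 = (27 − 8) − 18 = 1, and ∂_2 has invariant factor 2 > 1, so H_1 = Z ⊕ Z/2.
  H_2: rank ker ∂_2 − rank ∂_3 = (18 − 18) − 0 = 0, and there is no ∂_3, so H_2 = 0.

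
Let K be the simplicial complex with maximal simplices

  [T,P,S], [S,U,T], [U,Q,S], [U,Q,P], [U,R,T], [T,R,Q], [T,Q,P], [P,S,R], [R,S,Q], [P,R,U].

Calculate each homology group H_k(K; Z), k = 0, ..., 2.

We work with the vertex ordering P < Q < R < S < T < U. The simplices of K, each written with vertices in increasing order, are:

  0-simplices (6): P, Q, R, S, T, U
  1-simplices (15): PQ, PR, PS, PT, PU, QR, QS, QT, QU, RS, RT, RU, ST, SU, TU
  2-simplices (10): PQT, PQU, PRS, PRU, PST, QRS, QRT, QSU, RTU, STU

giving chain groups C_0 ≅ Z^6, C_1 ≅ Z^15, C_2 ≅ Z^10.

∂_1: C_1 → C_0 maps an edge to its endpoints' difference, ∂[p,q] = q − p.
The 6×15 boundary matrix has rank 5 and Smith normal form diag(1,1,1,1,1).

The boundary map ∂_2: C_2 → C_1 acts by ∂[p,q,r] = [q,r] − [p,r] + [p,q]. For instance
  ∂QRT = RT − QT + QR,
  ∂QRS = RS − QS + QR.
This gives a 15×10 integer matrix of rank 10; reducing to Smith normal form yields diagonal entries (1,1,1,1,1,1,1,1,1,2).

Now H_k = ker ∂_k / im ∂_{k+1}, so:

  H_0: rank C_0 − rank ∂_1 = 6 − 5 = 1, and the invariant factors of ∂_1 are all 1, so H_0 ≅ Z.
  H_1: rank ker ∂_1 − rank ∂_2 = (15 − 5) − 10 = 0, and ∂_2 has invariant factor 2 > 1, so H_1 ≅ Z_2.
  H_2: rank ker ∂_2 − rank ∂_3 = (10 − 10) − 0 = 0, and there is no ∂_3, so H_2 ≅ 0.

As a check, the Euler characteristic is 6 − 15 + 10 = 1, which agrees with 1 − 0 + 0 = 1.
(K is a triangulation of the real projective plane RP^2.)

H_0 ≅ Z,  H_1 ≅ Z_2,  H_2 = 0.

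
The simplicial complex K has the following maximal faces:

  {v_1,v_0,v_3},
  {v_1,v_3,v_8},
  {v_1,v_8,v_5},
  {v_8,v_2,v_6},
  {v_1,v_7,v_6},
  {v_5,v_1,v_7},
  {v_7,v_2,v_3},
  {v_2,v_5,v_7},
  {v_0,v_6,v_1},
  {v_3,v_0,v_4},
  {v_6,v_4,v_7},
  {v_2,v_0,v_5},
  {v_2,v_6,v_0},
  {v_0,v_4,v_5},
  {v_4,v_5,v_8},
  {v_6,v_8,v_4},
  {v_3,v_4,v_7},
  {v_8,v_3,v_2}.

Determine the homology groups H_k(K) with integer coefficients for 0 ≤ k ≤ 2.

Order the vertices as v_0 < v_1 < v_2 < v_3 < v_4 < v_5 < v_6 < v_7 < v_8. Listing each simplex with vertices in this order, K has dimension 2 with simplices:

  0-simplices (9): [v_0], [v_1], [v_2], [v_3], [v_4], [v_5], [v_6], [v_7], [v_8]
  1-simplices (27): (27 of them)
  2-simplices (18): (18 of them)

Hence C_0 ≅ Z^9, C_1 ≅ Z^27, C_2 ≅ Z^18.

∂_1: C_1 → C_0 maps an edge to its endpoints' difference, ∂[p,q] = q − p.
The 9×27 boundary matrix has rank 8 and Smith normal form diag(1,1,1,1,1,1,1,1).

Boundary ∂_2: C_2 → C_1 sends each 2-simplex [p,q,r] to [q,r] − [p,r] + [p,q]. For instance
  ∂[v_4,v_6,v_8] = [v_6,v_8] − [v_4,v_8] + [v_4,v_6],
  ∂[v_1,v_6,v_7] = [v_6,v_7] − [v_1,v_7] + [v_1,v_6].
The 27×18 boundary matrix has rank 17 and Smith normal form diag(1,1,1,1,1,1,1,1,1,1,1,1,1,1,1,1,1).

Reading off H_k = ker ∂_k / im ∂_{k+1}:

  H_0: rank C_0 − rank ∂_1 = 9 − 8 = 1, and the invariant factors of ∂_1 are all 1, so H_0 ≅ Z.
  H_1: rank ker ∂_1 − rank ∂_2 = (27 − 8) − 17 = 2, and the invariant factors of ∂_2 are all 1, so H_1 ≅ Z^2.
  H_2: rank ker ∂_2 − rank ∂_3 = (18 − 17) − 0 = 1, and there is no ∂_3, so H_2 ≅ Z.

H_0 ≅ Z,  H_1 ≅ Z^2,  H_2 ≅ Z.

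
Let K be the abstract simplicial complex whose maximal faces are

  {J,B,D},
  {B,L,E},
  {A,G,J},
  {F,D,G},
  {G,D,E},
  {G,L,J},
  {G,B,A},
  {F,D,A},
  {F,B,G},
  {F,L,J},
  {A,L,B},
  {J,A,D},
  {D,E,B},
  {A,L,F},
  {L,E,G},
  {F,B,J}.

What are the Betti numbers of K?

b_0 = 1, b_1 = 2, b_2 = 1.

K has 8 vertices, 24 edges, 16 triangles.
rank ∂_0 = 0, rank ∂_1 = 7 ⇒ b_0 = 8 − 0 − 7 = 1; all invariant factors of ∂_1 are 1 so no torsion. So H_0 ≅ Z.
rank ∂_1 = 7, rank ∂_2 = 15 ⇒ b_1 = 24 − 7 − 15 = 2; all invariant factors of ∂_2 are 1 so no torsion. So H_1 ≅ Z^2.
rank ∂_2 = 15, rank ∂_3 = 0 ⇒ b_2 = 16 − 15 − 0 = 1. So H_2 ≅ Z.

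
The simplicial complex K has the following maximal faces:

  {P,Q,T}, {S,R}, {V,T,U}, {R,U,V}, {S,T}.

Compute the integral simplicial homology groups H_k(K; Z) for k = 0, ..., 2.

H_0 = Z,  H_1 = Z,  H_2 = 0.

Take the total order P < Q < R < S < T < U < V on the vertex set. Then K (dimension 2) consists of the simplices:

  0-simplices (7): P, Q, R, S, T, U, V
  1-simplices (10): PQ, PT, QT, RS, RU, RV, ST, TU, TV, UV
  2-simplices (3): PQT, RUV, TUV

so the chain groups are C_0 ≅ Z^7, C_1 ≅ Z^10, C_2 ≅ Z^3.

The boundary map ∂_1: C_1 → C_0 is given by ∂[p,q] = [q] − [p]. For instance
  ∂PQ = Q − P.
As a 7×10 matrix over Z this has rank 6, with invariant factors (1,1,1,1,1,1).

Boundary ∂_2: C_2 → C_1 acts by ∂[p,q,r] = [q,r] − [p,r] + [p,q]. For instance
  ∂RUV = UV − RV + RU,
  ∂TUV = UV − TV + TU.
This gives a 10×3 integer matrix of rank 3; reducing to Smith normal form yields diagonal entries (1,1,1).

Computing H_k = (kernel of ∂_k) / (image of ∂_{k+1}):

  H_0: rank C_0 − rank ∂_1 = 7 − 6 = 1, and the invariant factors of ∂_1 are all 1, so H_0 ≅ Z.
  H_1: rank ker ∂_1 − rank ∂_2 = (10 − 6) − 3 = 1, and the invariant factors of ∂_2 are all 1, so H_1 ≅ Z.
  H_2: rank ker ∂_2 − rank ∂_3 = (3 − 3) − 0 = 0, and there is no ∂_3, so H_2 ≅ 0.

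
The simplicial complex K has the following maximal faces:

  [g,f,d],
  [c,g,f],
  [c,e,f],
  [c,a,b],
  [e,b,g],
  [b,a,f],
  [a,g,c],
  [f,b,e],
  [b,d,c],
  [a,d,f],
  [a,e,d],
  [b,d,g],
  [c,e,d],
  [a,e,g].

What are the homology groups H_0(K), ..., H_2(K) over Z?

H_0 = Z,  H_1 = Z^2,  H_2 = Z.

We work with the vertex ordering a < b < c < d < e < f < g. The simplices of K, each written with vertices in increasing order, are:

  0-simplices (7): a, b, c, d, e, f, g
  1-simplices (21): ab, ac, ad, ae, af, ag, bc, bd, be, bf, bg, cd, ce, cf, cg, de, df, dg, ef, eg, fg
  2-simplices (14): abc, abf, acg, ade, adf, aeg, bcd, bdg, bef, beg, cde, cef, cfg, dfg

so the chain groups are C_0 ≅ Z^7, C_1 ≅ Z^21, C_2 ≅ Z^14.

∂_1: C_1 → C_0 sends each edge [p,q] (with p < q) to q − p. For instance
  ∂de = e − d.
As a 7×21 matrix over Z this has rank 6, with invariant factors (1,1,1,1,1,1).

The boundary map ∂_2: C_2 → C_1 acts by ∂[p,q,r] = [q,r] − [p,r] + [p,q]. For instance
  ∂cde = de − ce + cd,
  ∂cfg = fg − cg + cf.
As a 21×14 matrix over Z this has rank 13, with invariant factors (1,1,1,1,1,1,1,1,1,1,1,1,1).

From H_k ≅ ker(∂_k) / im(∂_{k+1}) we obtain:

  H_0: rank C_0 − rank ∂_1 = 7 − 6 = 1, and the invariant factors of ∂_1 are all 1, so H_0 = Z.
  H_1: rank ker ∂_1 − rank ∂_2 = (21 − 6) − 13 = 2, and the invariant factors of ∂_2 are all 1, so H_1 = Z^2.
  H_2: rank ker ∂_2 − rank ∂_3 = (14 − 13) − 0 = 1, and there is no ∂_3, so H_2 = Z.

(K is a triangulation of the torus T^2.)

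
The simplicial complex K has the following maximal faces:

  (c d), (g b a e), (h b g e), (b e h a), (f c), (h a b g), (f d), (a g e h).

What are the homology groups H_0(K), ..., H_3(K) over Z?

H_0 = Z^2,  H_1 = Z,  H_2 = 0,  H_3 = Z.

Fix the vertex order a < b < c < d < e < f < g < h and write every simplex with vertices in increasing order. Then dim K = 3 and the simplices of K are:

  0-simplices (8): a, b, c, d, e, f, g, h
  1-simplices (13): ab, ae, ag, ah, be, bg, bh, cd, cf, df, eg, eh, gh
  2-simplices (10): abe, abg, abh, aeg, aeh, agh, beg, beh, bgh, egh
  3-simplices (5): abeg, abeh, abgh, aegh, begh

giving chain groups C_0 ≅ Z^8, C_1 ≅ Z^13, C_2 ≅ Z^10, C_3 ≅ Z^5.

∂_1: C_1 → C_0 maps an edge to its endpoints' difference, ∂[p,q] = q − p.
As a 8×13 matrix over Z this has rank 6, with invariant factors (1,1,1,1,1,1).

The boundary map ∂_2: C_2 → C_1 maps a triangle to the signed sum of its edges. For instance
  ∂abg = bg − ag + ab,
  ∂beg = eg − bg + be.
The resulting 13×10 matrix has rank 6, and its Smith normal form has invariant factors (1,1,1,1,1,1).

Boundary ∂_3: C_3 → C_2 sends each 3-simplex σ to the alternating sum Σ_i (−1)^i (σ with its i-th vertex removed). For instance
  ∂begh = egh − bgh + beh − beg,
  ∂aegh = egh − agh + aeh − aeg.
The 10×5 boundary matrix has rank 4 and Smith normal form diag(1,1,1,1).

From H_k ≅ ker(∂_k) / im(∂_{k+1}) we obtain:

  H_0: rank C_0 − rank ∂_1 = 8 − 6 = 2, and the invariant factors of ∂_1 are all 1, so H_0 ≅ Z^2.
  H_1: rank ker ∂_1 − rank ∂_2 = (13 − 6) − 6 = 1, and the invariant factors of ∂_2 are all 1, so H_1 ≅ Z.
  H_2: rank ker ∂_2 − rank ∂_3 = (10 − 6) − 4 = 0, and the invariant factors of ∂_3 are all 1, so H_2 ≅ 0.
  H_3: rank ker ∂_3 − rank ∂_4 = (5 − 4) − 0 = 1, and there is no ∂_4, so H_3 ≅ Z.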